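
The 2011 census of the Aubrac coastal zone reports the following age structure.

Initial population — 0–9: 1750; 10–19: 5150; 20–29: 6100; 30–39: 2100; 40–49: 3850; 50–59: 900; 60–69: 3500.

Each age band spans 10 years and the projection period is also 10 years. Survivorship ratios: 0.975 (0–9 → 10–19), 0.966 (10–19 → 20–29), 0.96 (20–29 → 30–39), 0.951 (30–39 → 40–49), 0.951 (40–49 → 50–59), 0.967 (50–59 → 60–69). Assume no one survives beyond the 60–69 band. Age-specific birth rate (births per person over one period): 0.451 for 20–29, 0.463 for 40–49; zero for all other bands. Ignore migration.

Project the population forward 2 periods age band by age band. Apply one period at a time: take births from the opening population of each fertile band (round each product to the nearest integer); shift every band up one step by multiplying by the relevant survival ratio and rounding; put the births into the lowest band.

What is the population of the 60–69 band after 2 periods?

3540

Call the bands 1 to 7, youngest first.
— Period 1 —
Births: 6100 * 0.451 = 2751  |  3850 * 0.463 = 1783 — total 4534
Band 2: 1750 * 0.975 = 1706
Band 3: 5150 * 0.966 = 4975
Band 4: 6100 * 0.96 = 5856
Band 5: 2100 * 0.951 = 1997
Band 6: 3850 * 0.951 = 3661
Band 7: 900 * 0.967 = 870
Population now: 0–9=4534, 10–19=1706, 20–29=4975, 30–39=5856, 40–49=1997, 50–59=3661, 60–69=870
— Period 2 —
Births: 4975 * 0.451 = 2244  |  1997 * 0.463 = 925 — total 3169
Band 2: 4534 * 0.975 = 4421
Band 3: 1706 * 0.966 = 1648
Band 4: 4975 * 0.96 = 4776
Band 5: 5856 * 0.951 = 5569
Band 6: 1997 * 0.951 = 1899
Band 7: 3661 * 0.967 = 3540
Population now: 0–9=3169, 10–19=4421, 20–29=1648, 30–39=4776, 40–49=5569, 50–59=1899, 60–69=3540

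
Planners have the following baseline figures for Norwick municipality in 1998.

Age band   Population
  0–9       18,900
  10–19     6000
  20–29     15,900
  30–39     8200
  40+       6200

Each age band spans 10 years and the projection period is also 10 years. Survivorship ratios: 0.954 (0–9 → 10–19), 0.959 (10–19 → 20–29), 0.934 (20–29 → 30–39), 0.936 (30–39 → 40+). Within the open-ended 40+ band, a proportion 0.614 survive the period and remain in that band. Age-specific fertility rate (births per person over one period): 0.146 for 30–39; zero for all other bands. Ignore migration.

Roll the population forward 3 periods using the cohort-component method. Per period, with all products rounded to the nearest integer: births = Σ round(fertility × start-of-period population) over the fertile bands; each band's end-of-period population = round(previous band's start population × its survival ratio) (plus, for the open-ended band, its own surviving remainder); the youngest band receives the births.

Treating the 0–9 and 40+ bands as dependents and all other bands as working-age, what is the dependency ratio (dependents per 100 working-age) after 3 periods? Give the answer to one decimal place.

After projecting period 1:
Births: 8200 × 0.146 = 1197
10–19: 18900 × 0.954 = 18031
20–29: 6000 × 0.959 = 5754
30–39: 15900 × 0.934 = 14851
40+: 8200 × 0.936 + 6200 × 0.614 = 7675 + 3807 = 11482
→ [1197, 18031, 5754, 14851, 11482]
After projecting period 2:
Births: 14851 × 0.146 = 2168
10–19: 1197 × 0.954 = 1142
20–29: 18031 × 0.959 = 17292
30–39: 5754 × 0.934 = 5374
40+: 14851 × 0.936 + 11482 × 0.614 = 13901 + 7050 = 20951
→ [2168, 1142, 17292, 5374, 20951]
After projecting period 3:
Births: 5374 × 0.146 = 785
10–19: 2168 × 0.954 = 2068
20–29: 1142 × 0.959 = 1095
30–39: 17292 × 0.934 = 16151
40+: 5374 × 0.936 + 20951 × 0.614 = 5030 + 12864 = 17894
→ [785, 2068, 1095, 16151, 17894]
Dependents (band 0–9 + band 40+) = 785 + 17894 = 18679; working-age = 19314; ratio = 18679/19314 × 100 = 96.7

96.7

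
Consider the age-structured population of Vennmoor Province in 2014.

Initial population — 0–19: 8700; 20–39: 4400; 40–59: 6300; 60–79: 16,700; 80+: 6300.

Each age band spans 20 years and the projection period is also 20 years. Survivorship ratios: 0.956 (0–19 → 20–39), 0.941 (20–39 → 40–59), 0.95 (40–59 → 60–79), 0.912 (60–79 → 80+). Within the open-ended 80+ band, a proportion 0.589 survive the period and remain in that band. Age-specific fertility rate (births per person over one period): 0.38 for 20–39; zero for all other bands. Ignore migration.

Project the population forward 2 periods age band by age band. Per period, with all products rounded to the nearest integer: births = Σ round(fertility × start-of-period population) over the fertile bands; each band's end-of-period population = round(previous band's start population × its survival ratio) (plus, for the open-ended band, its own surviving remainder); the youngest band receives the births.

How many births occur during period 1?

(Groups numbered youngest = 1 to oldest = 5.)
Period 1:
Births: 4400 × 0.38 = 1672
Group 2: 8700 × 0.956 = 8317
Group 3: 4400 × 0.941 = 4140
Group 4: 6300 × 0.95 = 5985
Group 5: 16700 × 0.912 + 6300 × 0.589 = 15230 + 3711 = 18941
→ [1672, 8317, 4140, 5985, 18941]

1672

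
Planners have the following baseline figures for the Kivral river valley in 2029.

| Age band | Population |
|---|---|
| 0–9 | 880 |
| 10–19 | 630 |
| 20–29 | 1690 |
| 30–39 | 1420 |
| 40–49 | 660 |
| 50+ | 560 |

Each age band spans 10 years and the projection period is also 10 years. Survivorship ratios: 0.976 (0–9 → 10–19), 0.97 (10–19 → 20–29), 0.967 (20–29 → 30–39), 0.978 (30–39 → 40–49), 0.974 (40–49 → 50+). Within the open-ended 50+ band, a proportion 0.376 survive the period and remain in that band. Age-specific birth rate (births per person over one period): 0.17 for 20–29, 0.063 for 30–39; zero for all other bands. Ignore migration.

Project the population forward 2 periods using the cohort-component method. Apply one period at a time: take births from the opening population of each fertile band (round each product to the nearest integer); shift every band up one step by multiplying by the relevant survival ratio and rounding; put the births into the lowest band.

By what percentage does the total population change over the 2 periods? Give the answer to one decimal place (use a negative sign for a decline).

-9.8

— Period 1 —
Births: 1690 × 0.17 = 287 ; 1420 × 0.063 = 89 → 376
10–19: 880 × 0.976 = 859
20–29: 630 × 0.97 = 611
30–39: 1690 × 0.967 = 1634
40–49: 1420 × 0.978 = 1389
50+: 660 × 0.974 + 560 × 0.376 = 643 + 211 = 854
→ [376, 859, 611, 1634, 1389, 854]
— Period 2 —
Births: 611 × 0.17 = 104 ; 1634 × 0.063 = 103 → 207
10–19: 376 × 0.976 = 367
20–29: 859 × 0.97 = 833
30–39: 611 × 0.967 = 591
40–49: 1634 × 0.978 = 1598
50+: 1389 × 0.974 + 854 × 0.376 = 1353 + 321 = 1674
→ [207, 367, 833, 591, 1598, 1674]
Total: 5840 → 5270; change = -570; percentage change = -9.8%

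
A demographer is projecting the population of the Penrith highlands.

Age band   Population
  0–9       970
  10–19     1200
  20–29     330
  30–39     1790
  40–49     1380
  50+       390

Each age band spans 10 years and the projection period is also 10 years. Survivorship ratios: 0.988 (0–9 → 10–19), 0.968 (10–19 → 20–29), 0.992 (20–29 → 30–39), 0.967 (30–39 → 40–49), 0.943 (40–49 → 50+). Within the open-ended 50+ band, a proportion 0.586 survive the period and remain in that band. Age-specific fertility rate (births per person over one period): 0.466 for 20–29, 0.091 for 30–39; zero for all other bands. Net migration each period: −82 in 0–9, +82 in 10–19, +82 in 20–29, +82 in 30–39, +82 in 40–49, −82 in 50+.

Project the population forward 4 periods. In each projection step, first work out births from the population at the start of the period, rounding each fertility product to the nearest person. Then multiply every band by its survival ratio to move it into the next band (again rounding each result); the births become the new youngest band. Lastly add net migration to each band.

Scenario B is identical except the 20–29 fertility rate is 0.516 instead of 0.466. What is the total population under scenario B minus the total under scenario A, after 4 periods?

Period 1:
Births: 330 × 0.466 = 154 ; 1790 × 0.091 = 163 ⇒ total 317
10–19: 970 × 0.988 = 958
20–29: 1200 × 0.968 = 1162
30–39: 330 × 0.992 = 327
40–49: 1790 × 0.967 = 1731
50+: 1380 × 0.943 + 390 × 0.586 = 1301 + 229 = 1530
Net migration: 0–9 − 82 → 235; 10–19 + 82 → 1040; 20–29 + 82 → 1244; 30–39 + 82 → 409; 40–49 + 82 → 1813; 50+ − 82 → 1448
Giving 235 / 1040 / 1244 / 409 / 1813 / 1448.
Period 2:
Births: 1244 × 0.466 = 580 ; 409 × 0.091 = 37 ⇒ total 617
10–19: 235 × 0.988 = 232
20–29: 1040 × 0.968 = 1007
30–39: 1244 × 0.992 = 1234
40–49: 409 × 0.967 = 396
50+: 1813 × 0.943 + 1448 × 0.586 = 1710 + 849 = 2559
Net migration: 0–9 − 82 → 535; 10–19 + 82 → 314; 20–29 + 82 → 1089; 30–39 + 82 → 1316; 40–49 + 82 → 478; 50+ − 82 → 2477
Giving 535 / 314 / 1089 / 1316 / 478 / 2477.
Period 3:
Births: 1089 × 0.466 = 507 ; 1316 × 0.091 = 120 ⇒ total 627
10–19: 535 × 0.988 = 529
20–29: 314 × 0.968 = 304
30–39: 1089 × 0.992 = 1080
40–49: 1316 × 0.967 = 1273
50+: 478 × 0.943 + 2477 × 0.586 = 451 + 1452 = 1903
Net migration: 0–9 − 82 → 545; 10–19 + 82 → 611; 20–29 + 82 → 386; 30–39 + 82 → 1162; 40–49 + 82 → 1355; 50+ − 82 → 1821
Giving 545 / 611 / 386 / 1162 / 1355 / 1821.
Period 4:
Births: 386 × 0.466 = 180 ; 1162 × 0.091 = 106 ⇒ total 286
10–19: 545 × 0.988 = 538
20–29: 611 × 0.968 = 591
30–39: 386 × 0.992 = 383
40–49: 1162 × 0.967 = 1124
50+: 1355 × 0.943 + 1821 × 0.586 = 1278 + 1067 = 2345
Net migration: 0–9 − 82 → 204; 10–19 + 82 → 620; 20–29 + 82 → 673; 30–39 + 82 → 465; 40–49 + 82 → 1206; 50+ − 82 → 2263
Giving 204 / 620 / 673 / 465 / 1206 / 2263.
Scenario A total after 4 periods: 5431
Scenario B projection —
Period 1:
Births: 330 × 0.516 = 170 ; 1790 × 0.091 = 163 ⇒ total 333
10–19: 970 × 0.988 = 958
20–29: 1200 × 0.968 = 1162
30–39: 330 × 0.992 = 327
40–49: 1790 × 0.967 = 1731
50+: 1380 × 0.943 + 390 × 0.586 = 1301 + 229 = 1530
Net migration: 0–9 − 82 → 251; 10–19 + 82 → 1040; 20–29 + 82 → 1244; 30–39 + 82 → 409; 40–49 + 82 → 1813; 50+ − 82 → 1448
Giving 251 / 1040 / 1244 / 409 / 1813 / 1448.
Period 2:
Births: 1244 × 0.516 = 642 ; 409 × 0.091 = 37 ⇒ total 679
10–19: 251 × 0.988 = 248
20–29: 1040 × 0.968 = 1007
30–39: 1244 × 0.992 = 1234
40–49: 409 × 0.967 = 396
50+: 1813 × 0.943 + 1448 × 0.586 = 1710 + 849 = 2559
Net migration: 0–9 − 82 → 597; 10–19 + 82 → 330; 20–29 + 82 → 1089; 30–39 + 82 → 1316; 40–49 + 82 → 478; 50+ − 82 → 2477
Giving 597 / 330 / 1089 / 1316 / 478 / 2477.
Period 3:
Births: 1089 × 0.516 = 562 ; 1316 × 0.091 = 120 ⇒ total 682
10–19: 597 × 0.988 = 590
20–29: 330 × 0.968 = 319
30–39: 1089 × 0.992 = 1080
40–49: 1316 × 0.967 = 1273
50+: 478 × 0.943 + 2477 × 0.586 = 451 + 1452 = 1903
Net migration: 0–9 − 82 → 600; 10–19 + 82 → 672; 20–29 + 82 → 401; 30–39 + 82 → 1162; 40–49 + 82 → 1355; 50+ − 82 → 1821
Giving 600 / 672 / 401 / 1162 / 1355 / 1821.
Period 4:
Births: 401 × 0.516 = 207 ; 1162 × 0.091 = 106 ⇒ total 313
10–19: 600 × 0.988 = 593
20–29: 672 × 0.968 = 650
30–39: 401 × 0.992 = 398
40–49: 1162 × 0.967 = 1124
50+: 1355 × 0.943 + 1821 × 0.586 = 1278 + 1067 = 2345
Net migration: 0–9 − 82 → 231; 10–19 + 82 → 675; 20–29 + 82 → 732; 30–39 + 82 → 480; 40–49 + 82 → 1206; 50+ − 82 → 2263
Giving 231 / 675 / 732 / 480 / 1206 / 2263.
Scenario B total after 4 periods: 5587
Difference B − A = 5587 − 5431 = 156

156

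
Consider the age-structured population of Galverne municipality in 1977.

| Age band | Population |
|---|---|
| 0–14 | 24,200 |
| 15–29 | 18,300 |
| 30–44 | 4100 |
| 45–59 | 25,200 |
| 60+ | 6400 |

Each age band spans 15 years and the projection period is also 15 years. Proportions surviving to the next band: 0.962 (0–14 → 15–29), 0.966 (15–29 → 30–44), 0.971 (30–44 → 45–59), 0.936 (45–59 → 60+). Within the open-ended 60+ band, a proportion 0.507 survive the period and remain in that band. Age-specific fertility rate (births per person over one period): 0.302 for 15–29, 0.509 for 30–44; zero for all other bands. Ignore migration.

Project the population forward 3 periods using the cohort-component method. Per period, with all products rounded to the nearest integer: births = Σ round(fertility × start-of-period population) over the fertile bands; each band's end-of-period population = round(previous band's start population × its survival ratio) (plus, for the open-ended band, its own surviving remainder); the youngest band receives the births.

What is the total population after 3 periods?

82842

Numbering the groups 1..5 from youngest to oldest:
Period 1:
Births: 18300 * 0.302 = 5527  |  4100 * 0.509 = 2087 → 7614
Group 2: 24200 * 0.962 = 23280
Group 3: 18300 * 0.966 = 17678
Group 4: 4100 * 0.971 = 3981
Group 5: 25200 * 0.936 + 6400 * 0.507 = 23587 + 3245 = 26832
End of period: [7614, 23280, 17678, 3981, 26832]
Period 2:
Births: 23280 * 0.302 = 7031  |  17678 * 0.509 = 8998 → 16029
Group 2: 7614 * 0.962 = 7325
Group 3: 23280 * 0.966 = 22488
Group 4: 17678 * 0.971 = 17165
Group 5: 3981 * 0.936 + 26832 * 0.507 = 3726 + 13604 = 17330
End of period: [16029, 7325, 22488, 17165, 17330]
Period 3:
Births: 7325 * 0.302 = 2212  |  22488 * 0.509 = 11446 → 13658
Group 2: 16029 * 0.962 = 15420
Group 3: 7325 * 0.966 = 7076
Group 4: 22488 * 0.971 = 21836
Group 5: 17165 * 0.936 + 17330 * 0.507 = 16066 + 8786 = 24852
End of period: [13658, 15420, 7076, 21836, 24852]
Total after period 3: 13658 + 15420 + 7076 + 21836 + 24852 = 82842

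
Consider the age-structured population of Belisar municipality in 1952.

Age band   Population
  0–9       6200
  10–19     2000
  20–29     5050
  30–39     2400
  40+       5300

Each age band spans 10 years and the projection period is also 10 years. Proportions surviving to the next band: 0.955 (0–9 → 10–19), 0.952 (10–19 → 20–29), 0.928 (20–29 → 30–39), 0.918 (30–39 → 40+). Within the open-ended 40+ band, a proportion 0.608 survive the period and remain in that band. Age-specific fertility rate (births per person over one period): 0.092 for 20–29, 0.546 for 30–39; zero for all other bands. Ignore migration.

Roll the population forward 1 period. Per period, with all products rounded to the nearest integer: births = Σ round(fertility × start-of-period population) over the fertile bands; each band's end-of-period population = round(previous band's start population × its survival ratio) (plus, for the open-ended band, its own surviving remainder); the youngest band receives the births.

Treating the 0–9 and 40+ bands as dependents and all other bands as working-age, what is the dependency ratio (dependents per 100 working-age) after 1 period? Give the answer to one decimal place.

57.5

Numbering the bands 1..5 from youngest to oldest:
[period 1]
Births: 5050 × 0.092 = 465  |  2400 × 0.546 = 1310 ⇒ total 1775
Band 2: 6200 × 0.955 = 5921
Band 3: 2000 × 0.952 = 1904
Band 4: 5050 × 0.928 = 4686
Band 5: 2400 × 0.918 + 5300 × 0.608 = 2203 + 3222 = 5425
Giving 1775 / 5921 / 1904 / 4686 / 5425.
Dependents (band 0–9 + band 40+) = 1775 + 5425 = 7200; working-age = 12511; ratio = 7200/12511 × 100 = 57.5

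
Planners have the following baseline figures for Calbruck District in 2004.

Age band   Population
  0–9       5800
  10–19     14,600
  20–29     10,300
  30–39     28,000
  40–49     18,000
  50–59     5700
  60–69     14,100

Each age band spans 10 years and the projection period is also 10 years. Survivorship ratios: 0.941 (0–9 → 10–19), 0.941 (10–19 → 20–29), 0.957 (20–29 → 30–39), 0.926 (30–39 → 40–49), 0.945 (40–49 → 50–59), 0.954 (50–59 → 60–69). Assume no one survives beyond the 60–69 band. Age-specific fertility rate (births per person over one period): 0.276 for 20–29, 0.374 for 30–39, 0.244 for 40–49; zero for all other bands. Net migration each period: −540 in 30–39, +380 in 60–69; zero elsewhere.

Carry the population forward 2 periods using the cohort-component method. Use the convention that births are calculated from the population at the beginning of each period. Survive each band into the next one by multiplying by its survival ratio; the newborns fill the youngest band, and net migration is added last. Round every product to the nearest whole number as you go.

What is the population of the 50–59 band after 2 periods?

Let band 1 be 0–9 through band 7 = 60–69.
Period 1.
Births: 10300 × 0.276 = 2843, 28000 × 0.374 = 10472, 18000 × 0.244 = 4392 — total 17707
Band 2: 5800 × 0.941 = 5458
Band 3: 14600 × 0.941 = 13739
Band 4: 10300 × 0.957 = 9857
Band 5: 28000 × 0.926 = 25928
Band 6: 18000 × 0.945 = 17010
Band 7: 5700 × 0.954 = 5438
Net migration: Band 4 − 540 → 9317; Band 7 + 380 → 5818
→ [17707, 5458, 13739, 9317, 25928, 17010, 5818]
Period 2.
Births: 13739 × 0.276 = 3792, 9317 × 0.374 = 3485, 25928 × 0.244 = 6326 — total 13603
Band 2: 17707 × 0.941 = 16662
Band 3: 5458 × 0.941 = 5136
Band 4: 13739 × 0.957 = 13148
Band 5: 9317 × 0.926 = 8628
Band 6: 25928 × 0.945 = 24502
Band 7: 17010 × 0.954 = 16228
Net migration: Band 4 − 540 → 12608; Band 7 + 380 → 16608
→ [13603, 16662, 5136, 12608, 8628, 24502, 16608]

24502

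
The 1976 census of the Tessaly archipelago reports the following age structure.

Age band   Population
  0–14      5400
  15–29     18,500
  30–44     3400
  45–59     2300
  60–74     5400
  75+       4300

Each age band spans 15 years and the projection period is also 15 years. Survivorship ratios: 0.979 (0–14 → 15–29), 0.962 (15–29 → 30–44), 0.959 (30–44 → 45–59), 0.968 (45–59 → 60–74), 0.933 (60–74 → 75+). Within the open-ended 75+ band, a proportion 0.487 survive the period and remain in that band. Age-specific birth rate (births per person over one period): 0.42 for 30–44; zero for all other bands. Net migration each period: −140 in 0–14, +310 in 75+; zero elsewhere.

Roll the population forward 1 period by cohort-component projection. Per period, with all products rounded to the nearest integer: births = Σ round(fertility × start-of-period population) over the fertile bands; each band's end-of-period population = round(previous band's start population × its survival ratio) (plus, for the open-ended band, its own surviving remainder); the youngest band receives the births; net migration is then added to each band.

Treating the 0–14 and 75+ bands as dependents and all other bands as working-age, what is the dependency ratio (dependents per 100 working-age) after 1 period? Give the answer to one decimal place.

Call the bands 1 to 6, youngest first.
After projecting period 1:
Births: 3400 * 0.42 = 1428
Band 2: 5400 * 0.979 = 5287
Band 3: 18500 * 0.962 = 17797
Band 4: 3400 * 0.959 = 3261
Band 5: 2300 * 0.968 = 2226
Band 6: 5400 * 0.933 + 4300 * 0.487 = 5038 + 2094 = 7132
Net migration: Band 1 − 140 → 1288; Band 6 + 310 → 7442
Giving 1288 / 5287 / 17797 / 3261 / 2226 / 7442.
Dependents (band 0–14 + band 75+) = 1288 + 7442 = 8730; working-age = 28571; ratio = 8730/28571 × 100 = 30.6

30.6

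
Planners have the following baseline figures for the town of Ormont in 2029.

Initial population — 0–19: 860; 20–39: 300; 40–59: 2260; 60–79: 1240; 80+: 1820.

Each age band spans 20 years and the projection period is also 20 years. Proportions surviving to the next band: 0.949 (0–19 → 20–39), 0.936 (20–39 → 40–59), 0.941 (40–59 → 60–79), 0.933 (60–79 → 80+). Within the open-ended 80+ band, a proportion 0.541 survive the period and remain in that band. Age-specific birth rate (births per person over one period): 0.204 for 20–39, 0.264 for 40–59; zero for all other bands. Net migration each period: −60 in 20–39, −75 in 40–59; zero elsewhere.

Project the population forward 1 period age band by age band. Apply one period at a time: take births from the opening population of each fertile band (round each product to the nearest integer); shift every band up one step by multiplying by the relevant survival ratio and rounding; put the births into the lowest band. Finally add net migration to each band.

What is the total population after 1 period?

5889

Let band 1 be 0–19 through band 5 = 80+.
After projecting period 1:
Births: 300 * 0.204 = 61 ; 2260 * 0.264 = 597 → 658
Band 2: 860 * 0.949 = 816
Band 3: 300 * 0.936 = 281
Band 4: 2260 * 0.941 = 2127
Band 5: 1240 * 0.933 + 1820 * 0.541 = 1157 + 985 = 2142
Net migration: Band 2 − 60 → 756; Band 3 − 75 → 206
Population now: 0–19=658, 20–39=756, 40–59=206, 60–79=2127, 80+=2142
Total after period 1: 658 + 756 + 206 + 2127 + 2142 = 5889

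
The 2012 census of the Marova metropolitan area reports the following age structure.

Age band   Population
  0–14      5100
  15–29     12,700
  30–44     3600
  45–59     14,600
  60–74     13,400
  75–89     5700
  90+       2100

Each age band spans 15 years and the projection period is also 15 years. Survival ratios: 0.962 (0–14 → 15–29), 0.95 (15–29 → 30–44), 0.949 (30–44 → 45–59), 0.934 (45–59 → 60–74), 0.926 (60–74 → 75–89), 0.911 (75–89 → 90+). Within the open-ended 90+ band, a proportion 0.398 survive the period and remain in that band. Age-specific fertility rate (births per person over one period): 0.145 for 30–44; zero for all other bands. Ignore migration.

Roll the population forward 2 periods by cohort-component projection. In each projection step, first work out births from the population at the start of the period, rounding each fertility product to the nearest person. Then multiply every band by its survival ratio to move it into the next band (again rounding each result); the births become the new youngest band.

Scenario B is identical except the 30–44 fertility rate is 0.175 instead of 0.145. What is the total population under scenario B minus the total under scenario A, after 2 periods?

Numbering the groups 1..7 from youngest to oldest:
After projecting period 1:
Births: 3600 × 0.145 = 522
Group 2: 5100 × 0.962 = 4906
Group 3: 12700 × 0.95 = 12065
Group 4: 3600 × 0.949 = 3416
Group 5: 14600 × 0.934 = 13636
Group 6: 13400 × 0.926 = 12408
Group 7: 5700 × 0.911 + 2100 × 0.398 = 5193 + 836 = 6029
Population now: 0–14=522, 15–29=4906, 30–44=12065, 45–59=3416, 60–74=13636, 75–89=12408, 90+=6029
After projecting period 2:
Births: 12065 × 0.145 = 1749
Group 2: 522 × 0.962 = 502
Group 3: 4906 × 0.95 = 4661
Group 4: 12065 × 0.949 = 11450
Group 5: 3416 × 0.934 = 3191
Group 6: 13636 × 0.926 = 12627
Group 7: 12408 × 0.911 + 6029 × 0.398 = 11304 + 2400 = 13704
Population now: 0–14=1749, 15–29=502, 30–44=4661, 45–59=11450, 60–74=3191, 75–89=12627, 90+=13704
Scenario A total after 2 periods: 47884
Scenario B projection —
After projecting period 1:
Births: 3600 × 0.175 = 630
Group 2: 5100 × 0.962 = 4906
Group 3: 12700 × 0.95 = 12065
Group 4: 3600 × 0.949 = 3416
Group 5: 14600 × 0.934 = 13636
Group 6: 13400 × 0.926 = 12408
Group 7: 5700 × 0.911 + 2100 × 0.398 = 5193 + 836 = 6029
Population now: 0–14=630, 15–29=4906, 30–44=12065, 45–59=3416, 60–74=13636, 75–89=12408, 90+=6029
After projecting period 2:
Births: 12065 × 0.175 = 2111
Group 2: 630 × 0.962 = 606
Group 3: 4906 × 0.95 = 4661
Group 4: 12065 × 0.949 = 11450
Group 5: 3416 × 0.934 = 3191
Group 6: 13636 × 0.926 = 12627
Group 7: 12408 × 0.911 + 6029 × 0.398 = 11304 + 2400 = 13704
Population now: 0–14=2111, 15–29=606, 30–44=4661, 45–59=11450, 60–74=3191, 75–89=12627, 90+=13704
Scenario B total after 2 periods: 48350
Difference B − A = 48350 − 47884 = 466

466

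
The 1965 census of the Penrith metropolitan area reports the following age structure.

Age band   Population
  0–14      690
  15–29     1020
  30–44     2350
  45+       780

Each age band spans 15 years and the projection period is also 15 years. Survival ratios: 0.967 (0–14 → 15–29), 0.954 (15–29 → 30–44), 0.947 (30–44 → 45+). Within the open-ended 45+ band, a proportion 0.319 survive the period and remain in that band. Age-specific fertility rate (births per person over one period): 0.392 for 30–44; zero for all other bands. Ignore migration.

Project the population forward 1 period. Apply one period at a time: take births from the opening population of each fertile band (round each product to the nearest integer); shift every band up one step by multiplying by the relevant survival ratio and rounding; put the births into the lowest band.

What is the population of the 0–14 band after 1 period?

921

Numbering the groups 1..4 from youngest to oldest:
— Period 1 —
Births: 2350 × 0.392 = 921
Group 2: 690 × 0.967 = 667
Group 3: 1020 × 0.954 = 973
Group 4: 2350 × 0.947 + 780 × 0.319 = 2225 + 249 = 2474
Giving 921 / 667 / 973 / 2474.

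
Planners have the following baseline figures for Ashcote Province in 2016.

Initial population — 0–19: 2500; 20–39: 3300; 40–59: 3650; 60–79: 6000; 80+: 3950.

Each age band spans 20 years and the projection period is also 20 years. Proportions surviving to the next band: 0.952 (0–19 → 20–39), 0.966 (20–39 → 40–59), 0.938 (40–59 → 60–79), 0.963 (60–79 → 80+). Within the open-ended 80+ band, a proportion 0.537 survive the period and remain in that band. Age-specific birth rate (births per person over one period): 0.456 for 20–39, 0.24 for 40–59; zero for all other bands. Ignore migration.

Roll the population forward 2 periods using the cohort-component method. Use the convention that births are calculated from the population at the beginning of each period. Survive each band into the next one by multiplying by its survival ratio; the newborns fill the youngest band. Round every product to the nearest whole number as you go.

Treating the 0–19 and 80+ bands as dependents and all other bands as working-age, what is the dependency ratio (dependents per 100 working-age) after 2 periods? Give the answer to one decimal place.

Numbering the groups 1..5 from youngest to oldest:
Period 1:
Births: 3300 * 0.456 = 1505 ; 3650 * 0.24 = 876 → total 2381
Group 2: 2500 * 0.952 = 2380
Group 3: 3300 * 0.966 = 3188
Group 4: 3650 * 0.938 = 3424
Group 5: 6000 * 0.963 + 3950 * 0.537 = 5778 + 2121 = 7899
Population now: 0–19=2381, 20–39=2380, 40–59=3188, 60–79=3424, 80+=7899
Period 2:
Births: 2380 * 0.456 = 1085 ; 3188 * 0.24 = 765 → total 1850
Group 2: 2381 * 0.952 = 2267
Group 3: 2380 * 0.966 = 2299
Group 4: 3188 * 0.938 = 2990
Group 5: 3424 * 0.963 + 7899 * 0.537 = 3297 + 4242 = 7539
Population now: 0–19=1850, 20–39=2267, 40–59=2299, 60–79=2990, 80+=7539
Dependents (band 0–19 + band 80+) = 1850 + 7539 = 9389; working-age = 7556; ratio = 9389/7556 × 100 = 124.3

124.3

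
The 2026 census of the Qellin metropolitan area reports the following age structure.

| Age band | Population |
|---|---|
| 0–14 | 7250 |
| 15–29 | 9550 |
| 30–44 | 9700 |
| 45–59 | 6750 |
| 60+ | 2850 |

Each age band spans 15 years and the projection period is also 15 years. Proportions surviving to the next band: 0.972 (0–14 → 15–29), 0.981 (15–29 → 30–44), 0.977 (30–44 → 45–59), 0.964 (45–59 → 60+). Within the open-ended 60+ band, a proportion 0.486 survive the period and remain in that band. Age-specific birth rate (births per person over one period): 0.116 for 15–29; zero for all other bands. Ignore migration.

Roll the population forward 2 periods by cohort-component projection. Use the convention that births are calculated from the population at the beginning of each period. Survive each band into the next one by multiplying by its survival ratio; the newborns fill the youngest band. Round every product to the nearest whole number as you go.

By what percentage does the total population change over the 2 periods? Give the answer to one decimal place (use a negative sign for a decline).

Call the groups 1 to 5, youngest first.
After projecting period 1:
Births: 9550 × 0.116 = 1108
Group 2: 7250 × 0.972 = 7047
Group 3: 9550 × 0.981 = 9369
Group 4: 9700 × 0.977 = 9477
Group 5: 6750 × 0.964 + 2850 × 0.486 = 6507 + 1385 = 7892
Population now: 0–14=1108, 15–29=7047, 30–44=9369, 45–59=9477, 60+=7892
After projecting period 2:
Births: 7047 × 0.116 = 817
Group 2: 1108 × 0.972 = 1077
Group 3: 7047 × 0.981 = 6913
Group 4: 9369 × 0.977 = 9154
Group 5: 9477 × 0.964 + 7892 × 0.486 = 9136 + 3836 = 12972
Population now: 0–14=817, 15–29=1077, 30–44=6913, 45–59=9154, 60+=12972
Total: 36100 → 30933; change = -5167; percentage change = -14.3%

-14.3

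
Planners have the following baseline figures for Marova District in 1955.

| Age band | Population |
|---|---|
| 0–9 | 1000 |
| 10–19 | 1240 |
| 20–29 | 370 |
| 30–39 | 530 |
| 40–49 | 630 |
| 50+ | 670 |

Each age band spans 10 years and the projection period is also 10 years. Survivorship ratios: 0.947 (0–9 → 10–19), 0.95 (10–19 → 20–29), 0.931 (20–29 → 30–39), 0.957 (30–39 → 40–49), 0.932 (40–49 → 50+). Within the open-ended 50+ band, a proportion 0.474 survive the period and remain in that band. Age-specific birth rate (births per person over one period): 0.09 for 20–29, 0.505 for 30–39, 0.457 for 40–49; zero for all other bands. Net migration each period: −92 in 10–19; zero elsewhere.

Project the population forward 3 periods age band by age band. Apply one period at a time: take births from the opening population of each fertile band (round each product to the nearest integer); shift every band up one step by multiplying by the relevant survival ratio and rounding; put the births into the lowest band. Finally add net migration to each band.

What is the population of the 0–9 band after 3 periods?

Period 1:
Births: 370 × 0.09 = 33 ; 530 × 0.505 = 268 ; 630 × 0.457 = 288 — total 589
10–19: 1000 × 0.947 = 947
20–29: 1240 × 0.95 = 1178
30–39: 370 × 0.931 = 344
40–49: 530 × 0.957 = 507
50+: 630 × 0.932 + 670 × 0.474 = 587 + 318 = 905
Net migration: 10–19 − 92 → 855
Population now: 0–9=589, 10–19=855, 20–29=1178, 30–39=344, 40–49=507, 50+=905
Period 2:
Births: 1178 × 0.09 = 106 ; 344 × 0.505 = 174 ; 507 × 0.457 = 232 — total 512
10–19: 589 × 0.947 = 558
20–29: 855 × 0.95 = 812
30–39: 1178 × 0.931 = 1097
40–49: 344 × 0.957 = 329
50+: 507 × 0.932 + 905 × 0.474 = 473 + 429 = 902
Net migration: 10–19 − 92 → 466
Population now: 0–9=512, 10–19=466, 20–29=812, 30–39=1097, 40–49=329, 50+=902
Period 3:
Births: 812 × 0.09 = 73 ; 1097 × 0.505 = 554 ; 329 × 0.457 = 150 — total 777
10–19: 512 × 0.947 = 485
20–29: 466 × 0.95 = 443
30–39: 812 × 0.931 = 756
40–49: 1097 × 0.957 = 1050
50+: 329 × 0.932 + 902 × 0.474 = 307 + 428 = 735
Net migration: 10–19 − 92 → 393
Population now: 0–9=777, 10–19=393, 20–29=443, 30–39=756, 40–49=1050, 50+=735

777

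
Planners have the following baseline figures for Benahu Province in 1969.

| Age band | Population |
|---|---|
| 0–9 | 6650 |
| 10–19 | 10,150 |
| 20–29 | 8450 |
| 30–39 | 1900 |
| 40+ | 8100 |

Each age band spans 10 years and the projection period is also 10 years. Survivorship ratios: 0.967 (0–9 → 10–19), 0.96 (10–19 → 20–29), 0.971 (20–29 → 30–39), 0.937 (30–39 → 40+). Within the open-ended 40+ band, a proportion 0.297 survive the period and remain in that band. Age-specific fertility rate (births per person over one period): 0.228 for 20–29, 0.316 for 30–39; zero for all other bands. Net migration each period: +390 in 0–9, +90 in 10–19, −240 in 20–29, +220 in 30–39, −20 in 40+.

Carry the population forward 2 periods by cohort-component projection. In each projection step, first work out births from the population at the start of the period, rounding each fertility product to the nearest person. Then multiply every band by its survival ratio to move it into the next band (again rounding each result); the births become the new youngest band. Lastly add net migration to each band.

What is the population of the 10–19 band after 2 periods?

Period 1.
Births: 8450 * 0.228 = 1927 ; 1900 * 0.316 = 600 ⇒ total 2527
10–19: 6650 * 0.967 = 6431
20–29: 10150 * 0.96 = 9744
30–39: 8450 * 0.971 = 8205
40+: 1900 * 0.937 + 8100 * 0.297 = 1780 + 2406 = 4186
Net migration: 0–9 + 390 → 2917; 10–19 + 90 → 6521; 20–29 − 240 → 9504; 30–39 + 220 → 8425; 40+ − 20 → 4166
End of period: [2917, 6521, 9504, 8425, 4166]
Period 2.
Births: 9504 * 0.228 = 2167 ; 8425 * 0.316 = 2662 ⇒ total 4829
10–19: 2917 * 0.967 = 2821
20–29: 6521 * 0.96 = 6260
30–39: 9504 * 0.971 = 9228
40+: 8425 * 0.937 + 4166 * 0.297 = 7894 + 1237 = 9131
Net migration: 0–9 + 390 → 5219; 10–19 + 90 → 2911; 20–29 − 240 → 6020; 30–39 + 220 → 9448; 40+ − 20 → 9111
End of period: [5219, 2911, 6020, 9448, 9111]

2911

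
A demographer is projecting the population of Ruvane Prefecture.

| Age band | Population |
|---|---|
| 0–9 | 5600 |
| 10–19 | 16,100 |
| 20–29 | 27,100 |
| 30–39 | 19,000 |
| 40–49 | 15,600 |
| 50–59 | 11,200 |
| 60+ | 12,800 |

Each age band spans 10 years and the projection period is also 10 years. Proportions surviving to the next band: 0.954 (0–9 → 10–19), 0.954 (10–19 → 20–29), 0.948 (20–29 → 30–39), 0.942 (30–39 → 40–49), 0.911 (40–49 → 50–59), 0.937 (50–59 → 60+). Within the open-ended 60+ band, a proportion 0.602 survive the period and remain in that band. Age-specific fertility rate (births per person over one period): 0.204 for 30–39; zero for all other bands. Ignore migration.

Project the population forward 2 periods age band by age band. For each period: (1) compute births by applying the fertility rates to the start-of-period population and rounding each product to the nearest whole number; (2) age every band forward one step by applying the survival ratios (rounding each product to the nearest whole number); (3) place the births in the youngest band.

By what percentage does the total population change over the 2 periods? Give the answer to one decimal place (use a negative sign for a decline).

-13.1

After projecting period 1:
Births: 19000 * 0.204 = 3876
10–19: 5600 * 0.954 = 5342
20–29: 16100 * 0.954 = 15359
30–39: 27100 * 0.948 = 25691
40–49: 19000 * 0.942 = 17898
50–59: 15600 * 0.911 = 14212
60+: 11200 * 0.937 + 12800 * 0.602 = 10494 + 7706 = 18200
→ [3876, 5342, 15359, 25691, 17898, 14212, 18200]
After projecting period 2:
Births: 25691 * 0.204 = 5241
10–19: 3876 * 0.954 = 3698
20–29: 5342 * 0.954 = 5096
30–39: 15359 * 0.948 = 14560
40–49: 25691 * 0.942 = 24201
50–59: 17898 * 0.911 = 16305
60+: 14212 * 0.937 + 18200 * 0.602 = 13317 + 10956 = 24273
→ [5241, 3698, 5096, 14560, 24201, 16305, 24273]
Total: 107400 → 93374; change = -14026; percentage change = -13.1%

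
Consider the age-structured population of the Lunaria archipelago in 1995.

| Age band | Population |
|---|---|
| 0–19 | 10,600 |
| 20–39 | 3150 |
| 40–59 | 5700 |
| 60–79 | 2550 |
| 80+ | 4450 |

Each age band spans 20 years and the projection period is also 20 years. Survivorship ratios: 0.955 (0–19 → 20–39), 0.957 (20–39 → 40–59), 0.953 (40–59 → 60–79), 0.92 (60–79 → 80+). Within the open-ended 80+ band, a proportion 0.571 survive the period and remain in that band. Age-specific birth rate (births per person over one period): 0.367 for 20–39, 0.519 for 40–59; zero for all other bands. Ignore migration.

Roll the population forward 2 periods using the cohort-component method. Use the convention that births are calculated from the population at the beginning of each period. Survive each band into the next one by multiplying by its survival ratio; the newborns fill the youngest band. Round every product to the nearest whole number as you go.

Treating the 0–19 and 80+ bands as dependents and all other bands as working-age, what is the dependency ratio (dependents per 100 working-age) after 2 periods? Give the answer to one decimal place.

79.2

— Period 1 —
Births: 3150 × 0.367 = 1156, 5700 × 0.519 = 2958 — total 4114
20–39: 10600 × 0.955 = 10123
40–59: 3150 × 0.957 = 3015
60–79: 5700 × 0.953 = 5432
80+: 2550 × 0.92 + 4450 × 0.571 = 2346 + 2541 = 4887
Giving 4114 / 10123 / 3015 / 5432 / 4887.
— Period 2 —
Births: 10123 × 0.367 = 3715, 3015 × 0.519 = 1565 — total 5280
20–39: 4114 × 0.955 = 3929
40–59: 10123 × 0.957 = 9688
60–79: 3015 × 0.953 = 2873
80+: 5432 × 0.92 + 4887 × 0.571 = 4997 + 2790 = 7787
Giving 5280 / 3929 / 9688 / 2873 / 7787.
Dependents (band 0–19 + band 80+) = 5280 + 7787 = 13067; working-age = 16490; ratio = 13067/16490 × 100 = 79.2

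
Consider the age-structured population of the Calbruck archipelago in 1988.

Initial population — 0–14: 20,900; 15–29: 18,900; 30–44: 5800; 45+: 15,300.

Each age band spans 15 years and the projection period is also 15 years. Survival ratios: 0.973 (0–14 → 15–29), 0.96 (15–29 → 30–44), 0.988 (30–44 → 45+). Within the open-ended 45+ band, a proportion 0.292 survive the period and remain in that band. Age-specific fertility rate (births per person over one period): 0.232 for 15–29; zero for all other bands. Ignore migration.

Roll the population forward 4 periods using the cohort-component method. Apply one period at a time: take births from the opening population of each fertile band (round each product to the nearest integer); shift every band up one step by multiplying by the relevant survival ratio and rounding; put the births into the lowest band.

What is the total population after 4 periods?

Numbering the bands 1..4 from youngest to oldest:
— Period 1 —
Births: 18900 × 0.232 = 4385
Band 2: 20900 × 0.973 = 20336
Band 3: 18900 × 0.96 = 18144
Band 4: 5800 × 0.988 + 15300 × 0.292 = 5730 + 4468 = 10198
→ [4385, 20336, 18144, 10198]
— Period 2 —
Births: 20336 × 0.232 = 4718
Band 2: 4385 × 0.973 = 4267
Band 3: 20336 × 0.96 = 19523
Band 4: 18144 × 0.988 + 10198 × 0.292 = 17926 + 2978 = 20904
→ [4718, 4267, 19523, 20904]
— Period 3 —
Births: 4267 × 0.232 = 990
Band 2: 4718 × 0.973 = 4591
Band 3: 4267 × 0.96 = 4096
Band 4: 19523 × 0.988 + 20904 × 0.292 = 19289 + 6104 = 25393
→ [990, 4591, 4096, 25393]
— Period 4 —
Births: 4591 × 0.232 = 1065
Band 2: 990 × 0.973 = 963
Band 3: 4591 × 0.96 = 4407
Band 4: 4096 × 0.988 + 25393 × 0.292 = 4047 + 7415 = 11462
→ [1065, 963, 4407, 11462]
Total after period 4: 1065 + 963 + 4407 + 11462 = 17897

17897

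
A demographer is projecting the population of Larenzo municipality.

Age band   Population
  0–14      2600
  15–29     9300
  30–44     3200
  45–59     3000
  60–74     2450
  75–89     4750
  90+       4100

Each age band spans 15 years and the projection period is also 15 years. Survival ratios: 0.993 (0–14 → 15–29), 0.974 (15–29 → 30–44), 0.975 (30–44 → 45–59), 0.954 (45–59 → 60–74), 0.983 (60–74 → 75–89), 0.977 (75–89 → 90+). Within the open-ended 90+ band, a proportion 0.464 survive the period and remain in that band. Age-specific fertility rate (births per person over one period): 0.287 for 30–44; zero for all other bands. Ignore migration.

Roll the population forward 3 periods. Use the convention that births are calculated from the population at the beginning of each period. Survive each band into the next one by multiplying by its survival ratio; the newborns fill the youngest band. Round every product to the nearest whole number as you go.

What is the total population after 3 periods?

23243

Numbering the bands 1..7 from youngest to oldest:
— Period 1 —
Births: 3200 * 0.287 = 918
Band 2: 2600 * 0.993 = 2582
Band 3: 9300 * 0.974 = 9058
Band 4: 3200 * 0.975 = 3120
Band 5: 3000 * 0.954 = 2862
Band 6: 2450 * 0.983 = 2408
Band 7: 4750 * 0.977 + 4100 * 0.464 = 4641 + 1902 = 6543
End of period: [918, 2582, 9058, 3120, 2862, 2408, 6543]
— Period 2 —
Births: 9058 * 0.287 = 2600
Band 2: 918 * 0.993 = 912
Band 3: 2582 * 0.974 = 2515
Band 4: 9058 * 0.975 = 8832
Band 5: 3120 * 0.954 = 2976
Band 6: 2862 * 0.983 = 2813
Band 7: 2408 * 0.977 + 6543 * 0.464 = 2353 + 3036 = 5389
End of period: [2600, 912, 2515, 8832, 2976, 2813, 5389]
— Period 3 —
Births: 2515 * 0.287 = 722
Band 2: 2600 * 0.993 = 2582
Band 3: 912 * 0.974 = 888
Band 4: 2515 * 0.975 = 2452
Band 5: 8832 * 0.954 = 8426
Band 6: 2976 * 0.983 = 2925
Band 7: 2813 * 0.977 + 5389 * 0.464 = 2748 + 2500 = 5248
End of period: [722, 2582, 888, 2452, 8426, 2925, 5248]
Total after period 3: 722 + 2582 + 888 + 2452 + 8426 + 2925 + 5248 = 23243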